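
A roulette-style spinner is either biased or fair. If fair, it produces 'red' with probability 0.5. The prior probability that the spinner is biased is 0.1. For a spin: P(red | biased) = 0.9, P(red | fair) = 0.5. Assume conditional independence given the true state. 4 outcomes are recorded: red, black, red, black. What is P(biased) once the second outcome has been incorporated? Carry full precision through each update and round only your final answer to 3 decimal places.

0.038

After 'red': P(biased) = 0.9·0.1000 / (0.9·0.1000 + 0.5·0.9000) ≈ 0.1667
After 'black': P(biased) = 0.1·0.1667 / (0.1·0.1667 + 0.5·0.8333) ≈ 0.0385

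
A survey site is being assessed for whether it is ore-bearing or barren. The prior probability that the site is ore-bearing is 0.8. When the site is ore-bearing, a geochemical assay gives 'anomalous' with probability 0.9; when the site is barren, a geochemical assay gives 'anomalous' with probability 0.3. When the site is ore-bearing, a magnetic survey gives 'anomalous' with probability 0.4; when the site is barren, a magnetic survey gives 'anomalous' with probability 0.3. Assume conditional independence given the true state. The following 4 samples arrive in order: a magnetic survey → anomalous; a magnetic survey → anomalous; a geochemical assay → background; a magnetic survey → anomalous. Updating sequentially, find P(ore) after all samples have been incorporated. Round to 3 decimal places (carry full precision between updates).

0.575

After a magnetic survey='anomalous': P(ore) = 0.4·0.8000 / (0.4·0.8000 + 0.3·0.2000) ≈ 0.8421
After a magnetic survey='anomalous': P(ore) = 0.4·0.8421 / (0.4·0.8421 + 0.3·0.1579) ≈ 0.8767
After a geochemical assay='background': P(ore) = 0.1·0.8767 / (0.1·0.8767 + 0.7·0.1233) ≈ 0.5039
After a magnetic survey='anomalous': P(ore) = 0.4·0.5039 / (0.4·0.5039 + 0.3·0.4961) ≈ 0.5753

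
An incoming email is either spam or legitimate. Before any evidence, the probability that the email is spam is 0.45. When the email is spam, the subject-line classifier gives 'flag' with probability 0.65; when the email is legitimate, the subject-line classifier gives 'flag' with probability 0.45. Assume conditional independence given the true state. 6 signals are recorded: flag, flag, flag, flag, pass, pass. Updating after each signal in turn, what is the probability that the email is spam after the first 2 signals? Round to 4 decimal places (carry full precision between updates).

Apply Bayes' rule sequentially, carrying P(spam) forward.
After 'flag': P(spam) = 0.65·0.4500 / (0.65·0.4500 + 0.45·0.5500) ≈ 0.5417
After 'flag': P(spam) = 0.65·0.5417 / (0.65·0.5417 + 0.45·0.4583) ≈ 0.6306

0.6306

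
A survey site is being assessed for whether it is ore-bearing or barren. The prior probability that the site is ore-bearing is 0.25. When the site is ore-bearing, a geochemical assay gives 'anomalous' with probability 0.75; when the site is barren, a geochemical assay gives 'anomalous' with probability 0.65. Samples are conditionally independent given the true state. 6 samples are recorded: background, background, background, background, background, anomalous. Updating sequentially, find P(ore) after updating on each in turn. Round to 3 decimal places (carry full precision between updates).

0.067

After 'background': P(ore) = 0.25·0.2500 / (0.25·0.2500 + 0.35·0.7500) ≈ 0.1923
After 'background': P(ore) = 0.25·0.1923 / (0.25·0.1923 + 0.35·0.8077) ≈ 0.1453
After 'background': P(ore) = 0.25·0.1453 / (0.25·0.1453 + 0.35·0.8547) ≈ 0.1083
After 'background': P(ore) = 0.25·0.1083 / (0.25·0.1083 + 0.35·0.8917) ≈ 0.0798
After 'background': P(ore) = 0.25·0.0798 / (0.25·0.0798 + 0.35·0.9202) ≈ 0.0584
After 'anomalous': P(ore) = 0.75·0.0584 / (0.75·0.0584 + 0.65·0.9416) ≈ 0.0667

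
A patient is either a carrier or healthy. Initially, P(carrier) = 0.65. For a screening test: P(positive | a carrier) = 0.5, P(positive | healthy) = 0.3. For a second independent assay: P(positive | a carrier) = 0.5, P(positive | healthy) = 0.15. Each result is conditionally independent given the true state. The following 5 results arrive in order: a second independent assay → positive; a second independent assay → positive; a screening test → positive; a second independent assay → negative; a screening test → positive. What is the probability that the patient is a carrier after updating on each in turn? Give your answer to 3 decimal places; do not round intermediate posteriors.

0.971

After a second independent assay='positive': P(carrier) = 0.5·0.6500 / (0.5·0.6500 + 0.15·0.3500) ≈ 0.8609
After a second independent assay='positive': P(carrier) = 0.5·0.8609 / (0.5·0.8609 + 0.15·0.1391) ≈ 0.9538
After a screening test='positive': P(carrier) = 0.5·0.9538 / (0.5·0.9538 + 0.3·0.0462) ≈ 0.9717
After a second independent assay='negative': P(carrier) = 0.5·0.9717 / (0.5·0.9717 + 0.85·0.0283) ≈ 0.9529
After a screening test='positive': P(carrier) = 0.5·0.9529 / (0.5·0.9529 + 0.3·0.0471) ≈ 0.9712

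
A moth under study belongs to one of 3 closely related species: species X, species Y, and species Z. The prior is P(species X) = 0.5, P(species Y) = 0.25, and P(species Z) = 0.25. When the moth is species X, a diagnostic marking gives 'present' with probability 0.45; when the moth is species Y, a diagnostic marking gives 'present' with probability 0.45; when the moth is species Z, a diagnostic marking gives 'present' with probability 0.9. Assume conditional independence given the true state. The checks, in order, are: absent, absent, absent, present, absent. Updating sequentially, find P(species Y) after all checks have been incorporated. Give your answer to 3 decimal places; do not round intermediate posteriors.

0.333

Each posterior becomes the prior for the next update.
After 'absent': normaliser = 0.55·0.5000 + 0.55·0.2500 + 0.1·0.2500; P(species X) ≈ 0.6286, P(species Y) ≈ 0.3143, P(species Z) ≈ 0.0571
After 'absent': normaliser = 0.55·0.6286 + 0.55·0.3143 + 0.1·0.0571; P(species X) ≈ 0.6594, P(species Y) ≈ 0.3297, P(species Z) ≈ 0.0109
After 'absent': normaliser = 0.55·0.6594 + 0.55·0.3297 + 0.1·0.0109; P(species X) ≈ 0.6653, P(species Y) ≈ 0.3327, P(species Z) ≈ 0.0020
After 'present': normaliser = 0.45·0.6653 + 0.45·0.3327 + 0.9·0.0020; P(species X) ≈ 0.6640, P(species Y) ≈ 0.3320, P(species Z) ≈ 0.0040
After 'absent': normaliser = 0.55·0.6640 + 0.55·0.3320 + 0.1·0.0040; P(species X) ≈ 0.6662, P(species Y) ≈ 0.3331, P(species Z) ≈ 0.0007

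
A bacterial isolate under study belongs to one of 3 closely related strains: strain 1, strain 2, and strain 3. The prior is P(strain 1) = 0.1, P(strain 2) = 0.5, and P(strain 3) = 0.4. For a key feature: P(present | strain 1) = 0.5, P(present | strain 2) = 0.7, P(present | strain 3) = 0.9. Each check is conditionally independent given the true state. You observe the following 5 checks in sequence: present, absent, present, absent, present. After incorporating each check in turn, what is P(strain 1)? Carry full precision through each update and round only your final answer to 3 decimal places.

0.146

After 'present': normaliser = 0.5·0.1000 + 0.7·0.5000 + 0.9·0.4000; P(strain 1) ≈ 0.0658, P(strain 2) ≈ 0.4605, P(strain 3) ≈ 0.4737
After 'absent': normaliser = 0.5·0.0658 + 0.3·0.4605 + 0.1·0.4737; P(strain 1) ≈ 0.1506, P(strain 2) ≈ 0.6325, P(strain 3) ≈ 0.2169
After 'present': normaliser = 0.5·0.1506 + 0.7·0.6325 + 0.9·0.2169; P(strain 1) ≈ 0.1056, P(strain 2) ≈ 0.6208, P(strain 3) ≈ 0.2736
After 'absent': normaliser = 0.5·0.1056 + 0.3·0.6208 + 0.1·0.2736; P(strain 1) ≈ 0.1982, P(strain 2) ≈ 0.6991, P(strain 3) ≈ 0.1027
After 'present': normaliser = 0.5·0.1982 + 0.7·0.6991 + 0.9·0.1027; P(strain 1) ≈ 0.1455, P(strain 2) ≈ 0.7187, P(strain 3) ≈ 0.1358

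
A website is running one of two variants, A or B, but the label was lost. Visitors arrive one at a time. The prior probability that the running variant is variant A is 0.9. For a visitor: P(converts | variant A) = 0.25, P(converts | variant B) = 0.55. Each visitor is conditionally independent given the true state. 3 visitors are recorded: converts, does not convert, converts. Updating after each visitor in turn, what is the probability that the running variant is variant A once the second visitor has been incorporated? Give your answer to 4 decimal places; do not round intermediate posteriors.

0.8721

After 'converts': P(A) = 0.25·0.9000 / (0.25·0.9000 + 0.55·0.1000) ≈ 0.8036
After 'does not convert': P(A) = 0.75·0.8036 / (0.75·0.8036 + 0.45·0.1964) ≈ 0.8721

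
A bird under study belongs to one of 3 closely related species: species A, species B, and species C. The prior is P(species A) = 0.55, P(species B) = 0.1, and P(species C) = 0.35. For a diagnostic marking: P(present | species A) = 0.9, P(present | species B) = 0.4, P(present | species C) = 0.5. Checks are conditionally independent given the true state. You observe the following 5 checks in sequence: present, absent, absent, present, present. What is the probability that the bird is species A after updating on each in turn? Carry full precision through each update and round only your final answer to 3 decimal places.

0.232

After 'present': normaliser = 0.9·0.5500 + 0.4·0.1000 + 0.5·0.3500; P(species A) ≈ 0.6972, P(species B) ≈ 0.0563, P(species C) ≈ 0.2465
After 'absent': normaliser = 0.1·0.6972 + 0.6·0.0563 + 0.5·0.2465; P(species A) ≈ 0.3075, P(species B) ≈ 0.1491, P(species C) ≈ 0.5435
After 'absent': normaliser = 0.1·0.3075 + 0.6·0.1491 + 0.5·0.5435; P(species A) ≈ 0.0784, P(species B) ≈ 0.2282, P(species C) ≈ 0.6933
After 'present': normaliser = 0.9·0.0784 + 0.4·0.2282 + 0.5·0.6933; P(species A) ≈ 0.1388, P(species B) ≈ 0.1795, P(species C) ≈ 0.6817
After 'present': normaliser = 0.9·0.1388 + 0.4·0.1795 + 0.5·0.6817; P(species A) ≈ 0.2324, P(species B) ≈ 0.1336, P(species C) ≈ 0.6340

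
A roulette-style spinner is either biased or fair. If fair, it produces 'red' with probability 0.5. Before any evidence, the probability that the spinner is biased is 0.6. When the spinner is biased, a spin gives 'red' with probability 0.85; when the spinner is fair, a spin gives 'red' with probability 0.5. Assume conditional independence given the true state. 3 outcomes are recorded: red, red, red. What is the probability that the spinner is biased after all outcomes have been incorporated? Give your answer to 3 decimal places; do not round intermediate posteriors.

Apply Bayes' rule sequentially, carrying P(biased) forward.
After 'red': P(biased) = 0.85·0.6000 / (0.85·0.6000 + 0.5·0.4000) ≈ 0.7183
After 'red': P(biased) = 0.85·0.7183 / (0.85·0.7183 + 0.5·0.2817) ≈ 0.8126
After 'red': P(biased) = 0.85·0.8126 / (0.85·0.8126 + 0.5·0.1874) ≈ 0.8805

0.881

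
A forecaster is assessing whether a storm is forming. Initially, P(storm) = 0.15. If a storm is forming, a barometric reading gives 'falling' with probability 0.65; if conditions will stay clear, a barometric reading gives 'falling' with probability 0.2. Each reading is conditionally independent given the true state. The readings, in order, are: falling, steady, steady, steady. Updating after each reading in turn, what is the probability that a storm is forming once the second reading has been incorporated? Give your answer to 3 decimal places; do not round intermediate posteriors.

After 'falling': P(storm) = 0.65·0.1500 / (0.65·0.1500 + 0.2·0.8500) ≈ 0.3645
After 'steady': P(storm) = 0.35·0.3645 / (0.35·0.3645 + 0.8·0.6355) ≈ 0.2006

0.201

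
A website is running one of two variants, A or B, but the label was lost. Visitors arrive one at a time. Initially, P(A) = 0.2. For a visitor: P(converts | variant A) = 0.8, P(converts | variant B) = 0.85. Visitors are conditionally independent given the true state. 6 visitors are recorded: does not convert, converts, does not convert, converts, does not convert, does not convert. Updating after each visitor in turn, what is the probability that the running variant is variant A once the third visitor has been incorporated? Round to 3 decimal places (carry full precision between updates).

0.295

After 'does not convert': P(A) = 0.2·0.2000 / (0.2·0.2000 + 0.15·0.8000) ≈ 0.2500
After 'converts': P(A) = 0.8·0.2500 / (0.8·0.2500 + 0.85·0.7500) ≈ 0.2388
After 'does not convert': P(A) = 0.2·0.2388 / (0.2·0.2388 + 0.15·0.7612) ≈ 0.2949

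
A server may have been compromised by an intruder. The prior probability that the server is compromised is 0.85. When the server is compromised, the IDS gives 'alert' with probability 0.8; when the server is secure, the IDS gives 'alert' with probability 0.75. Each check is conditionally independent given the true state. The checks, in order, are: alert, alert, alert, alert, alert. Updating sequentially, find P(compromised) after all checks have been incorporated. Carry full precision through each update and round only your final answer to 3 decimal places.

After 'alert': P(compromised) = 0.8·0.8500 / (0.8·0.8500 + 0.75·0.1500) ≈ 0.8580
After 'alert': P(compromised) = 0.8·0.8580 / (0.8·0.8580 + 0.75·0.1420) ≈ 0.8657
After 'alert': P(compromised) = 0.8·0.8657 / (0.8·0.8657 + 0.75·0.1343) ≈ 0.8731
After 'alert': P(compromised) = 0.8·0.8731 / (0.8·0.8731 + 0.75·0.1269) ≈ 0.8800
After 'alert': P(compromised) = 0.8·0.8800 / (0.8·0.8800 + 0.75·0.1200) ≈ 0.8867

0.887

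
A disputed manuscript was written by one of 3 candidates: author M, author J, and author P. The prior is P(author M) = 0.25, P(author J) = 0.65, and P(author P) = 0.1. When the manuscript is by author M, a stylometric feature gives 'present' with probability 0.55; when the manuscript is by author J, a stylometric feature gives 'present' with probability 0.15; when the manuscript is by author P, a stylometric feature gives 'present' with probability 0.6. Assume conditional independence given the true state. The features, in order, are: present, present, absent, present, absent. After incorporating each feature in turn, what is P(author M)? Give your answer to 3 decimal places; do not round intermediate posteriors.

0.626

Each posterior becomes the prior for the next update.
After 'present': normaliser = 0.55·0.2500 + 0.15·0.6500 + 0.6·0.1000; P(author M) ≈ 0.4661, P(author J) ≈ 0.3305, P(author P) ≈ 0.2034
After 'present': normaliser = 0.55·0.4661 + 0.15·0.3305 + 0.6·0.2034; P(author M) ≈ 0.5990, P(author J) ≈ 0.1158, P(author P) ≈ 0.2851
After 'absent': normaliser = 0.45·0.5990 + 0.85·0.1158 + 0.4·0.2851; P(author M) ≈ 0.5591, P(author J) ≈ 0.2043, P(author P) ≈ 0.2366
After 'present': normaliser = 0.55·0.5591 + 0.15·0.2043 + 0.6·0.2366; P(author M) ≈ 0.6405, P(author J) ≈ 0.0638, P(author P) ≈ 0.2957
After 'absent': normaliser = 0.45·0.6405 + 0.85·0.0638 + 0.4·0.2957; P(author M) ≈ 0.6256, P(author J) ≈ 0.1177, P(author P) ≈ 0.2567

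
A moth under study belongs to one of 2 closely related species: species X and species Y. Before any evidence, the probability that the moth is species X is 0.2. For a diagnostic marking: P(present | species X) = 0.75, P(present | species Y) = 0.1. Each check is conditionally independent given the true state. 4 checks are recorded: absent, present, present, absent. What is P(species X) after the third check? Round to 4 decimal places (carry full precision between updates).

0.7962

Each posterior becomes the prior for the next update.
After 'absent': P(species X) = 0.25·0.2000 / (0.25·0.2000 + 0.9·0.8000) ≈ 0.0649
After 'present': P(species X) = 0.75·0.0649 / (0.75·0.0649 + 0.1·0.9351) ≈ 0.3425
After 'present': P(species X) = 0.75·0.3425 / (0.75·0.3425 + 0.1·0.6575) ≈ 0.7962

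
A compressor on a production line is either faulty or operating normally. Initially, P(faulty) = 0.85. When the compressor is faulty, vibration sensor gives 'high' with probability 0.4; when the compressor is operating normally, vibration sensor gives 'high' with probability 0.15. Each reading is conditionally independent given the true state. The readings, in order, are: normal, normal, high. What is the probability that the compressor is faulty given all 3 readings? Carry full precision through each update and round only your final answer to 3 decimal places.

0.883

After 'normal': P(faulty) = 0.6·0.8500 / (0.6·0.8500 + 0.85·0.1500) ≈ 0.8000
After 'normal': P(faulty) = 0.6·0.8000 / (0.6·0.8000 + 0.85·0.2000) ≈ 0.7385
After 'high': P(faulty) = 0.4·0.7385 / (0.4·0.7385 + 0.15·0.2615) ≈ 0.8828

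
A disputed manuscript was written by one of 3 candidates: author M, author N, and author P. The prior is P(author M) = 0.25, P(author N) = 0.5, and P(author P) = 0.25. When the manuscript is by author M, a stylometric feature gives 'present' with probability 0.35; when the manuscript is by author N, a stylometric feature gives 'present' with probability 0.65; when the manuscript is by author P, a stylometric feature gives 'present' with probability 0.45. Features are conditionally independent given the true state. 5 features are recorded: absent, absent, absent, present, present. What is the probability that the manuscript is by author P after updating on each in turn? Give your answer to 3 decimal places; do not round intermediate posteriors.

Apply Bayes' rule sequentially, carrying P(author P) forward.
After 'absent': normaliser = 0.65·0.2500 + 0.35·0.5000 + 0.55·0.2500; P(author M) ≈ 0.3421, P(author N) ≈ 0.3684, P(author P) ≈ 0.2895
After 'absent': normaliser = 0.65·0.3421 + 0.35·0.3684 + 0.55·0.2895; P(author M) ≈ 0.4356, P(author N) ≈ 0.2526, P(author P) ≈ 0.3119
After 'absent': normaliser = 0.65·0.4356 + 0.35·0.2526 + 0.55·0.3119; P(author M) ≈ 0.5214, P(author N) ≈ 0.1628, P(author P) ≈ 0.3159
After 'present': normaliser = 0.35·0.5214 + 0.65·0.1628 + 0.45·0.3159; P(author M) ≈ 0.4239, P(author N) ≈ 0.2458, P(author P) ≈ 0.3302
After 'present': normaliser = 0.35·0.4239 + 0.65·0.2458 + 0.45·0.3302; P(author M) ≈ 0.3248, P(author N) ≈ 0.3498, P(author P) ≈ 0.3253

0.325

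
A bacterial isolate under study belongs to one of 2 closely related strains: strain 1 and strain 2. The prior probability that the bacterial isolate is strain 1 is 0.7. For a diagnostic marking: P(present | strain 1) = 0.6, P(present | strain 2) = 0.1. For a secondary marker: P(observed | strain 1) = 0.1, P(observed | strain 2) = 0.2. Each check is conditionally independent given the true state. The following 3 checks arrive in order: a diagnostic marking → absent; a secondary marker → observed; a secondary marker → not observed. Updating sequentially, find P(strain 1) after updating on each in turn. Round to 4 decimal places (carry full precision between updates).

0.3684

After a diagnostic marking='absent': P(strain 1) = 0.4·0.7000 / (0.4·0.7000 + 0.9·0.3000) ≈ 0.5091
After a secondary marker='observed': P(strain 1) = 0.1·0.5091 / (0.1·0.5091 + 0.2·0.4909) ≈ 0.3415
After a secondary marker='not observed': P(strain 1) = 0.9·0.3415 / (0.9·0.3415 + 0.8·0.6585) ≈ 0.3684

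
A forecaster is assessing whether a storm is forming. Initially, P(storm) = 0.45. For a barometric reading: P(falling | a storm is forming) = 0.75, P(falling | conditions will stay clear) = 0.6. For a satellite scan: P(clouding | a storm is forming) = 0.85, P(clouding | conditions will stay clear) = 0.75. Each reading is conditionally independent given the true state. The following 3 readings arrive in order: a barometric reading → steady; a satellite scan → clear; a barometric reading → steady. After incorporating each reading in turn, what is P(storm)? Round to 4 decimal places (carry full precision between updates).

0.1609

After a barometric reading='steady': P(storm) = 0.25·0.4500 / (0.25·0.4500 + 0.4·0.5500) ≈ 0.3383
After a satellite scan='clear': P(storm) = 0.15·0.3383 / (0.15·0.3383 + 0.25·0.6617) ≈ 0.2348
After a barometric reading='steady': P(storm) = 0.25·0.2348 / (0.25·0.2348 + 0.4·0.7652) ≈ 0.1609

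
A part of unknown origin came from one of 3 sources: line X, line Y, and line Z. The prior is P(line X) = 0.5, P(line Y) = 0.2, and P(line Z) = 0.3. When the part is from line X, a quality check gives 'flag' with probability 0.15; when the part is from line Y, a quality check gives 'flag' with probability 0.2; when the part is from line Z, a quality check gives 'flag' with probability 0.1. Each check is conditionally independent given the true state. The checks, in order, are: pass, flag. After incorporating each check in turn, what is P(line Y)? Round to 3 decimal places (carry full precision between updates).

After 'pass': normaliser = 0.85·0.5000 + 0.8·0.2000 + 0.9·0.3000; P(line X) ≈ 0.4971, P(line Y) ≈ 0.1871, P(line Z) ≈ 0.3158
After 'flag': normaliser = 0.15·0.4971 + 0.2·0.1871 + 0.1·0.3158; P(line X) ≈ 0.5193, P(line Y) ≈ 0.2607, P(line Z) ≈ 0.2200

0.261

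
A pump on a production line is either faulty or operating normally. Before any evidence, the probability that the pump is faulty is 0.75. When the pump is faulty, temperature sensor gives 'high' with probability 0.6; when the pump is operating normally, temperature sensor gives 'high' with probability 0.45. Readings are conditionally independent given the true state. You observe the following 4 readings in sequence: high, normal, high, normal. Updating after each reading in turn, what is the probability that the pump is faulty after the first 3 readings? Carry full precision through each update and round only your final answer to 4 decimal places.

0.7950

After 'high': P(faulty) = 0.6·0.7500 / (0.6·0.7500 + 0.45·0.2500) ≈ 0.8000
After 'normal': P(faulty) = 0.4·0.8000 / (0.4·0.8000 + 0.55·0.2000) ≈ 0.7442
After 'high': P(faulty) = 0.6·0.7442 / (0.6·0.7442 + 0.45·0.2558) ≈ 0.7950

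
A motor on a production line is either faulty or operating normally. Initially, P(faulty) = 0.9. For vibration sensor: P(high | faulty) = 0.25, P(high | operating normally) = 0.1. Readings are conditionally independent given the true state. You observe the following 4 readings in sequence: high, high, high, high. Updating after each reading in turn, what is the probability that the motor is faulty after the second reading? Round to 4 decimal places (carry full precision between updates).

0.9825

After 'high': P(faulty) = 0.25·0.9000 / (0.25·0.9000 + 0.1·0.1000) ≈ 0.9574
After 'high': P(faulty) = 0.25·0.9574 / (0.25·0.9574 + 0.1·0.0426) ≈ 0.9825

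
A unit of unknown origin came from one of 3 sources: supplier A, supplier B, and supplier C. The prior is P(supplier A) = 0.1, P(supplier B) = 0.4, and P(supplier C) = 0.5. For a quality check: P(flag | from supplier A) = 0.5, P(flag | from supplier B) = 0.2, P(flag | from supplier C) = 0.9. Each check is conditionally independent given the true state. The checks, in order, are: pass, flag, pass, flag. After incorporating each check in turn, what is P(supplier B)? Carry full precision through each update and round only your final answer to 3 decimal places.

Each posterior becomes the prior for the next update.
After 'pass': normaliser = 0.5·0.1000 + 0.8·0.4000 + 0.1·0.5000; P(supplier A) ≈ 0.1190, P(supplier B) ≈ 0.7619, P(supplier C) ≈ 0.1190
After 'flag': normaliser = 0.5·0.1190 + 0.2·0.7619 + 0.9·0.1190; P(supplier A) ≈ 0.1866, P(supplier B) ≈ 0.4776, P(supplier C) ≈ 0.3358
After 'pass': normaliser = 0.5·0.1866 + 0.8·0.4776 + 0.1·0.3358; P(supplier A) ≈ 0.1833, P(supplier B) ≈ 0.7507, P(supplier C) ≈ 0.0660
After 'flag': normaliser = 0.5·0.1833 + 0.2·0.7507 + 0.9·0.0660; P(supplier A) ≈ 0.3043, P(supplier B) ≈ 0.4985, P(supplier C) ≈ 0.1972

0.499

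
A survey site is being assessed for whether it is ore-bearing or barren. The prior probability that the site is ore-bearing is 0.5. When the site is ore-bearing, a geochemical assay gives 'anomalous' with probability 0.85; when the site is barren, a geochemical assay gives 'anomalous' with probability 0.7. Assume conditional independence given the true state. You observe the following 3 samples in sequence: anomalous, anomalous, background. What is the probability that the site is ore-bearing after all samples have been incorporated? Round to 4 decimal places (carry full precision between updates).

0.4244

Apply Bayes' rule sequentially, carrying P(ore) forward.
After 'anomalous': P(ore) = 0.85·0.5000 / (0.85·0.5000 + 0.7·0.5000) ≈ 0.5484
After 'anomalous': P(ore) = 0.85·0.5484 / (0.85·0.5484 + 0.7·0.4516) ≈ 0.5959
After 'background': P(ore) = 0.15·0.5959 / (0.15·0.5959 + 0.3·0.4041) ≈ 0.4244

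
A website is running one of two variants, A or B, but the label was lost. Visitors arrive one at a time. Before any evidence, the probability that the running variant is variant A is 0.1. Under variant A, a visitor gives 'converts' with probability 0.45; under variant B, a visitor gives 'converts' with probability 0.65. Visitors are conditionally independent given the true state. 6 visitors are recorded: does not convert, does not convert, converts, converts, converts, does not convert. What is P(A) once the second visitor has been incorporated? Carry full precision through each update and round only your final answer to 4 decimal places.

0.2153

Each posterior becomes the prior for the next update.
After 'does not convert': P(A) = 0.55·0.1000 / (0.55·0.1000 + 0.35·0.9000) ≈ 0.1486
After 'does not convert': P(A) = 0.55·0.1486 / (0.55·0.1486 + 0.35·0.8514) ≈ 0.2153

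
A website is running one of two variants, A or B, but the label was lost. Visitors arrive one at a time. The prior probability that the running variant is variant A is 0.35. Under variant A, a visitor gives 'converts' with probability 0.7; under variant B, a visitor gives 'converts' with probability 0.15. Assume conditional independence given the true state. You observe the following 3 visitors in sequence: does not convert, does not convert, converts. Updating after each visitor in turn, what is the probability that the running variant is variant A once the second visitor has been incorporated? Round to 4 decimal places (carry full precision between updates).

After 'does not convert': P(A) = 0.3·0.3500 / (0.3·0.3500 + 0.85·0.6500) ≈ 0.1597
After 'does not convert': P(A) = 0.3·0.1597 / (0.3·0.1597 + 0.85·0.8403) ≈ 0.0629

0.0629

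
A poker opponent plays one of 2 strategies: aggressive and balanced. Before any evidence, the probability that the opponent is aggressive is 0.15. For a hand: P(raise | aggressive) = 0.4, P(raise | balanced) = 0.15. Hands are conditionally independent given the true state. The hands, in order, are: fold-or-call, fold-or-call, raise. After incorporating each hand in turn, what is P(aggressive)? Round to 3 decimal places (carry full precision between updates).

0.190

After 'fold-or-call': P(aggressive) = 0.6·0.1500 / (0.6·0.1500 + 0.85·0.8500) ≈ 0.1108
After 'fold-or-call': P(aggressive) = 0.6·0.1108 / (0.6·0.1108 + 0.85·0.8892) ≈ 0.0808
After 'raise': P(aggressive) = 0.4·0.0808 / (0.4·0.0808 + 0.15·0.9192) ≈ 0.1899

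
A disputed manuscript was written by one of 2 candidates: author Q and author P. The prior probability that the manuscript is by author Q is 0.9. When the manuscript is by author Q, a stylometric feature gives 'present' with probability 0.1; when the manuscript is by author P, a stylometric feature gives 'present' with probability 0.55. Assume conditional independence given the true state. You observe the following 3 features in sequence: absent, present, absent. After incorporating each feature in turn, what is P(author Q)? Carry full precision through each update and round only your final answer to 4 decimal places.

0.8675

After 'absent': P(author Q) = 0.9·0.9000 / (0.9·0.9000 + 0.45·0.1000) ≈ 0.9474
After 'present': P(author Q) = 0.1·0.9474 / (0.1·0.9474 + 0.55·0.0526) ≈ 0.7660
After 'absent': P(author Q) = 0.9·0.7660 / (0.9·0.7660 + 0.45·0.2340) ≈ 0.8675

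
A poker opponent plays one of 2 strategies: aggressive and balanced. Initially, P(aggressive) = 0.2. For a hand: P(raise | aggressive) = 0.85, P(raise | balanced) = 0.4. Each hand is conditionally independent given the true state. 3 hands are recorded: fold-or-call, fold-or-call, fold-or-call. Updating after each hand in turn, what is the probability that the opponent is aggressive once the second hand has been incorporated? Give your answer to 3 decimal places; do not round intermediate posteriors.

After 'fold-or-call': P(aggressive) = 0.15·0.2000 / (0.15·0.2000 + 0.6·0.8000) ≈ 0.0588
After 'fold-or-call': P(aggressive) = 0.15·0.0588 / (0.15·0.0588 + 0.6·0.9412) ≈ 0.0154

0.015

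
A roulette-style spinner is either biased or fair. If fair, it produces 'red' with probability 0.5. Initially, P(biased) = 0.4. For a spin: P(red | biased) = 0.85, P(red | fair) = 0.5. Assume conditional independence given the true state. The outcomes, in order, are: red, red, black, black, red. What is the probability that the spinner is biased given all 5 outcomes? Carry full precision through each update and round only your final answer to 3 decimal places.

After 'red': P(biased) = 0.85·0.4000 / (0.85·0.4000 + 0.5·0.6000) ≈ 0.5312
After 'red': P(biased) = 0.85·0.5312 / (0.85·0.5312 + 0.5·0.4688) ≈ 0.6583
After 'black': P(biased) = 0.15·0.6583 / (0.15·0.6583 + 0.5·0.3417) ≈ 0.3663
After 'black': P(biased) = 0.15·0.3663 / (0.15·0.3663 + 0.5·0.6337) ≈ 0.1478
After 'red': P(biased) = 0.85·0.1478 / (0.85·0.1478 + 0.5·0.8522) ≈ 0.2277

0.228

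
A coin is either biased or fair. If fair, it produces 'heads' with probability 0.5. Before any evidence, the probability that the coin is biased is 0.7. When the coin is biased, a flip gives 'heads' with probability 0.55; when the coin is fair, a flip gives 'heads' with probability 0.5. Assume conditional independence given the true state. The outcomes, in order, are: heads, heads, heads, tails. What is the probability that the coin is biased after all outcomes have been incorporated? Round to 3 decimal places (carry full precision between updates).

Each posterior becomes the prior for the next update.
After 'heads': P(biased) = 0.55·0.7000 / (0.55·0.7000 + 0.5·0.3000) ≈ 0.7196
After 'heads': P(biased) = 0.55·0.7196 / (0.55·0.7196 + 0.5·0.2804) ≈ 0.7384
After 'heads': P(biased) = 0.55·0.7384 / (0.55·0.7384 + 0.5·0.2616) ≈ 0.7564
After 'tails': P(biased) = 0.45·0.7564 / (0.45·0.7564 + 0.5·0.2436) ≈ 0.7365

0.737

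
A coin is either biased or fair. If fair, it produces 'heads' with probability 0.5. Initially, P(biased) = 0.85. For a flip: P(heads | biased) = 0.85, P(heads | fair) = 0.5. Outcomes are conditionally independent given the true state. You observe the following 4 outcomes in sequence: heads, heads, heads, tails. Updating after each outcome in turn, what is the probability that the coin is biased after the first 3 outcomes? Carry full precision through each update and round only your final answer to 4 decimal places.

After 'heads': P(biased) = 0.85·0.8500 / (0.85·0.8500 + 0.5·0.1500) ≈ 0.9060
After 'heads': P(biased) = 0.85·0.9060 / (0.85·0.9060 + 0.5·0.0940) ≈ 0.9425
After 'heads': P(biased) = 0.85·0.9425 / (0.85·0.9425 + 0.5·0.0575) ≈ 0.9653

0.9653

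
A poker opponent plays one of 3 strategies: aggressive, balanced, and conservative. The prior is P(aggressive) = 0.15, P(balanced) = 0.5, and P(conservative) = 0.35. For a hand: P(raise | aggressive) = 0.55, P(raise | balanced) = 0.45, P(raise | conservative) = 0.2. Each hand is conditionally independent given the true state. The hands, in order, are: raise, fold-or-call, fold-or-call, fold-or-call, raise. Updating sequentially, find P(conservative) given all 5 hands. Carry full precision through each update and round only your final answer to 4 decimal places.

After 'raise': normaliser = 0.55·0.1500 + 0.45·0.5000 + 0.2·0.3500; P(aggressive) ≈ 0.2185, P(balanced) ≈ 0.5960, P(conservative) ≈ 0.1854
After 'fold-or-call': normaliser = 0.45·0.2185 + 0.55·0.5960 + 0.8·0.1854; P(aggressive) ≈ 0.1712, P(balanced) ≈ 0.5706, P(conservative) ≈ 0.2582
After 'fold-or-call': normaliser = 0.45·0.1712 + 0.55·0.5706 + 0.8·0.2582; P(aggressive) ≈ 0.1289, P(balanced) ≈ 0.5253, P(conservative) ≈ 0.3458
After 'fold-or-call': normaliser = 0.45·0.1289 + 0.55·0.5253 + 0.8·0.3458; P(aggressive) ≈ 0.0931, P(balanced) ≈ 0.4633, P(conservative) ≈ 0.4436
After 'raise': normaliser = 0.55·0.0931 + 0.45·0.4633 + 0.2·0.4436; P(aggressive) ≈ 0.1469, P(balanced) ≈ 0.5985, P(conservative) ≈ 0.2547

0.2547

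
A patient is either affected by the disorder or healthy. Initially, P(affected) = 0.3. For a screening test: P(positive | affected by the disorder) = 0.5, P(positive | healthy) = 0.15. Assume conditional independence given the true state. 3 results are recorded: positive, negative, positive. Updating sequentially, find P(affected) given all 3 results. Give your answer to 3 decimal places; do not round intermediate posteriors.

0.737

After 'positive': P(affected) = 0.5·0.3000 / (0.5·0.3000 + 0.15·0.7000) ≈ 0.5882
After 'negative': P(affected) = 0.5·0.5882 / (0.5·0.5882 + 0.85·0.4118) ≈ 0.4566
After 'positive': P(affected) = 0.5·0.4566 / (0.5·0.4566 + 0.15·0.5434) ≈ 0.7369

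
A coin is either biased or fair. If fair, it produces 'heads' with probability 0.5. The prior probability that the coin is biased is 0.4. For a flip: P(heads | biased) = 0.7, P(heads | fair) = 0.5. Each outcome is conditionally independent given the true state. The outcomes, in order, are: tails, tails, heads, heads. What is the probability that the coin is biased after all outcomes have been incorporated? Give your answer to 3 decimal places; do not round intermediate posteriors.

0.320

Each posterior becomes the prior for the next update.
After 'tails': P(biased) = 0.3·0.4000 / (0.3·0.4000 + 0.5·0.6000) ≈ 0.2857
After 'tails': P(biased) = 0.3·0.2857 / (0.3·0.2857 + 0.5·0.7143) ≈ 0.1935
After 'heads': P(biased) = 0.7·0.1935 / (0.7·0.1935 + 0.5·0.8065) ≈ 0.2515
After 'heads': P(biased) = 0.7·0.2515 / (0.7·0.2515 + 0.5·0.7485) ≈ 0.3199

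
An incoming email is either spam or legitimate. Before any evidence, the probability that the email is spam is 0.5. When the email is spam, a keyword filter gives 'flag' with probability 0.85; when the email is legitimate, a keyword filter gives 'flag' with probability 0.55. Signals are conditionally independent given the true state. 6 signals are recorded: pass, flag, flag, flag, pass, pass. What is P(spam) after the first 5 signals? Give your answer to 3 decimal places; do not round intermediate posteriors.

0.291

After 'pass': P(spam) = 0.15·0.5000 / (0.15·0.5000 + 0.45·0.5000) ≈ 0.2500
After 'flag': P(spam) = 0.85·0.2500 / (0.85·0.2500 + 0.55·0.7500) ≈ 0.3400
After 'flag': P(spam) = 0.85·0.3400 / (0.85·0.3400 + 0.55·0.6600) ≈ 0.4433
After 'flag': P(spam) = 0.85·0.4433 / (0.85·0.4433 + 0.55·0.5567) ≈ 0.5517
After 'pass': P(spam) = 0.15·0.5517 / (0.15·0.5517 + 0.45·0.4483) ≈ 0.2908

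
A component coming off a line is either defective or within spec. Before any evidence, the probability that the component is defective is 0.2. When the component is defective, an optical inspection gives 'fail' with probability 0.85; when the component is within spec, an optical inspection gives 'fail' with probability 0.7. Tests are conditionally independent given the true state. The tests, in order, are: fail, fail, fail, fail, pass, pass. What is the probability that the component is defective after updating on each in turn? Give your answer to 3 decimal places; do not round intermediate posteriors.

After 'fail': P(defective) = 0.85·0.2000 / (0.85·0.2000 + 0.7·0.8000) ≈ 0.2329
After 'fail': P(defective) = 0.85·0.2329 / (0.85·0.2329 + 0.7·0.7671) ≈ 0.2693
After 'fail': P(defective) = 0.85·0.2693 / (0.85·0.2693 + 0.7·0.7307) ≈ 0.3092
After 'fail': P(defective) = 0.85·0.3092 / (0.85·0.3092 + 0.7·0.6908) ≈ 0.3521
After 'pass': P(defective) = 0.15·0.3521 / (0.15·0.3521 + 0.3·0.6479) ≈ 0.2137
After 'pass': P(defective) = 0.15·0.2137 / (0.15·0.2137 + 0.3·0.7863) ≈ 0.1196

0.120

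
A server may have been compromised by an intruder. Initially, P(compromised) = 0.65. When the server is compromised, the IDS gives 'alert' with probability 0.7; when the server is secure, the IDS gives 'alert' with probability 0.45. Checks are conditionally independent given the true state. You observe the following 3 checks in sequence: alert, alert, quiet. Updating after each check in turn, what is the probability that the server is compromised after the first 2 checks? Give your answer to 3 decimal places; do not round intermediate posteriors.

After 'alert': P(compromised) = 0.7·0.6500 / (0.7·0.6500 + 0.45·0.3500) ≈ 0.7429
After 'alert': P(compromised) = 0.7·0.7429 / (0.7·0.7429 + 0.45·0.2571) ≈ 0.8180

0.818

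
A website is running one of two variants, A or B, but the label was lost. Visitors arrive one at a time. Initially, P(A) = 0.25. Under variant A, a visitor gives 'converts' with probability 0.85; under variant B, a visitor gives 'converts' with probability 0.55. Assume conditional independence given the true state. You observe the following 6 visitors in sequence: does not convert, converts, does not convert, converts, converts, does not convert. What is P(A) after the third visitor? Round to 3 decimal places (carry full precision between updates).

After 'does not convert': P(A) = 0.15·0.2500 / (0.15·0.2500 + 0.45·0.7500) ≈ 0.1000
After 'converts': P(A) = 0.85·0.1000 / (0.85·0.1000 + 0.55·0.9000) ≈ 0.1466
After 'does not convert': P(A) = 0.15·0.1466 / (0.15·0.1466 + 0.45·0.8534) ≈ 0.0541

0.054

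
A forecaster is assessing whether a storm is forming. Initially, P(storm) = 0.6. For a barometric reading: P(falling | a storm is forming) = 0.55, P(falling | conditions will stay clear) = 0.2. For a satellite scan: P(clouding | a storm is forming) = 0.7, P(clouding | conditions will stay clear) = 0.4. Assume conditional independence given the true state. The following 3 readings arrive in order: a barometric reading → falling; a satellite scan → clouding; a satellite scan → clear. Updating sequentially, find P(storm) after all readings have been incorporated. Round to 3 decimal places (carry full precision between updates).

After a barometric reading='falling': P(storm) = 0.55·0.6000 / (0.55·0.6000 + 0.2·0.4000) ≈ 0.8049
After a satellite scan='clouding': P(storm) = 0.7·0.8049 / (0.7·0.8049 + 0.4·0.1951) ≈ 0.8783
After a satellite scan='clear': P(storm) = 0.3·0.8783 / (0.3·0.8783 + 0.6·0.1217) ≈ 0.7831

0.783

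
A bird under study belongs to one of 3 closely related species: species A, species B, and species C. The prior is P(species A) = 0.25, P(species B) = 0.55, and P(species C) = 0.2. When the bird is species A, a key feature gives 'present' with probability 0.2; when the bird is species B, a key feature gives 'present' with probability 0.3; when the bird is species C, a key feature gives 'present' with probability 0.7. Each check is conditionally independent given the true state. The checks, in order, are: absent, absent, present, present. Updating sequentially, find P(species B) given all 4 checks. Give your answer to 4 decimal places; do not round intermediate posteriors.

After 'absent': normaliser = 0.8·0.2500 + 0.7·0.5500 + 0.3·0.2000; P(species A) ≈ 0.3101, P(species B) ≈ 0.5969, P(species C) ≈ 0.0930
After 'absent': normaliser = 0.8·0.3101 + 0.7·0.5969 + 0.3·0.0930; P(species A) ≈ 0.3575, P(species B) ≈ 0.6022, P(species C) ≈ 0.0402
After 'present': normaliser = 0.2·0.3575 + 0.3·0.6022 + 0.7·0.0402; P(species A) ≈ 0.2551, P(species B) ≈ 0.6445, P(species C) ≈ 0.1004
After 'present': normaliser = 0.2·0.2551 + 0.3·0.6445 + 0.7·0.1004; P(species A) ≈ 0.1621, P(species B) ≈ 0.6144, P(species C) ≈ 0.2234

0.6144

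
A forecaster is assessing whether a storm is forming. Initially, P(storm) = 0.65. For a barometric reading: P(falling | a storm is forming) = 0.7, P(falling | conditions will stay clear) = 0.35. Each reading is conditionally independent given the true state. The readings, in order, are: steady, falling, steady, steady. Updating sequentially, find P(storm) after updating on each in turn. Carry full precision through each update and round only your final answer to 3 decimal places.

0.267

After 'steady': P(storm) = 0.3·0.6500 / (0.3·0.6500 + 0.65·0.3500) ≈ 0.4615
After 'falling': P(storm) = 0.7·0.4615 / (0.7·0.4615 + 0.35·0.5385) ≈ 0.6316
After 'steady': P(storm) = 0.3·0.6316 / (0.3·0.6316 + 0.65·0.3684) ≈ 0.4417
After 'steady': P(storm) = 0.3·0.4417 / (0.3·0.4417 + 0.65·0.5583) ≈ 0.2675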